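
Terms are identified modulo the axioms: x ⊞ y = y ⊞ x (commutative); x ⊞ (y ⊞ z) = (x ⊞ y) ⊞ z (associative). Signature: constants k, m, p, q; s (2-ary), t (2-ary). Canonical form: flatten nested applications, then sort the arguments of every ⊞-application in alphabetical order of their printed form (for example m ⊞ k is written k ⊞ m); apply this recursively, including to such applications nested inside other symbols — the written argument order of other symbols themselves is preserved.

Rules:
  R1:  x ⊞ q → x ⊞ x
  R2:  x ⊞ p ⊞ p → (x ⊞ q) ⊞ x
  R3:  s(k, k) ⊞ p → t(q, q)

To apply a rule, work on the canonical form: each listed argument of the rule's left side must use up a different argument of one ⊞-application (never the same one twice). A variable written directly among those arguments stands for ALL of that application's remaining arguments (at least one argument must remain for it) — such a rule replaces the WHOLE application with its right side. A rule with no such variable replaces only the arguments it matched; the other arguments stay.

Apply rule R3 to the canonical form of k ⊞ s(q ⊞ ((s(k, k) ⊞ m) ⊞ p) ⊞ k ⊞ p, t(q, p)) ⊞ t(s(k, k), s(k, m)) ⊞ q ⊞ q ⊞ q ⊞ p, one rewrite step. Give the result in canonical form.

Answer: k ⊞ p ⊞ q ⊞ q ⊞ q ⊞ s(k ⊞ m ⊞ p ⊞ q ⊞ t(q, q), t(q, p)) ⊞ t(s(k, k), s(k, m))

Derivation:
Canonical form:  k ⊞ p ⊞ q ⊞ q ⊞ q ⊞ s(k ⊞ m ⊞ p ⊞ p ⊞ q ⊞ s(k, k), t(q, p)) ⊞ t(s(k, k), s(k, m))
Apply R3:  consuming p, s(k, k)
New term:  k ⊞ p ⊞ q ⊞ q ⊞ q ⊞ s(k ⊞ m ⊞ p ⊞ q ⊞ t(q, q), t(q, p)) ⊞ t(s(k, k), s(k, m))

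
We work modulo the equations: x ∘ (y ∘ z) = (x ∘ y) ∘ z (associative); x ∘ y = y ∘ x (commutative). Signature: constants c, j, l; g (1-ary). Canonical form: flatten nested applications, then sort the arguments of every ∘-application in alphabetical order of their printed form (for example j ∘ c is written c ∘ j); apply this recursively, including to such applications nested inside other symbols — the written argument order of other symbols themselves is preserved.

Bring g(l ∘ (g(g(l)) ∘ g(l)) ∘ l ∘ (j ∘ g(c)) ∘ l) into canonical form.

Descend into:  l ∘ (g(g(l)) ∘ g(l)) ∘ l ∘ (j ∘ g(c)) ∘ l
Un-nest:  l ∘ g(g(l)) ∘ g(l) ∘ l ∘ j ∘ g(c) ∘ l
Sort arguments:  g(c) ∘ g(g(l)) ∘ g(l) ∘ j ∘ l ∘ l ∘ l
Put back:  g(g(c) ∘ g(g(l)) ∘ g(l) ∘ j ∘ l ∘ l ∘ l)

Answer: g(g(c) ∘ g(g(l)) ∘ g(l) ∘ j ∘ l ∘ l ∘ l)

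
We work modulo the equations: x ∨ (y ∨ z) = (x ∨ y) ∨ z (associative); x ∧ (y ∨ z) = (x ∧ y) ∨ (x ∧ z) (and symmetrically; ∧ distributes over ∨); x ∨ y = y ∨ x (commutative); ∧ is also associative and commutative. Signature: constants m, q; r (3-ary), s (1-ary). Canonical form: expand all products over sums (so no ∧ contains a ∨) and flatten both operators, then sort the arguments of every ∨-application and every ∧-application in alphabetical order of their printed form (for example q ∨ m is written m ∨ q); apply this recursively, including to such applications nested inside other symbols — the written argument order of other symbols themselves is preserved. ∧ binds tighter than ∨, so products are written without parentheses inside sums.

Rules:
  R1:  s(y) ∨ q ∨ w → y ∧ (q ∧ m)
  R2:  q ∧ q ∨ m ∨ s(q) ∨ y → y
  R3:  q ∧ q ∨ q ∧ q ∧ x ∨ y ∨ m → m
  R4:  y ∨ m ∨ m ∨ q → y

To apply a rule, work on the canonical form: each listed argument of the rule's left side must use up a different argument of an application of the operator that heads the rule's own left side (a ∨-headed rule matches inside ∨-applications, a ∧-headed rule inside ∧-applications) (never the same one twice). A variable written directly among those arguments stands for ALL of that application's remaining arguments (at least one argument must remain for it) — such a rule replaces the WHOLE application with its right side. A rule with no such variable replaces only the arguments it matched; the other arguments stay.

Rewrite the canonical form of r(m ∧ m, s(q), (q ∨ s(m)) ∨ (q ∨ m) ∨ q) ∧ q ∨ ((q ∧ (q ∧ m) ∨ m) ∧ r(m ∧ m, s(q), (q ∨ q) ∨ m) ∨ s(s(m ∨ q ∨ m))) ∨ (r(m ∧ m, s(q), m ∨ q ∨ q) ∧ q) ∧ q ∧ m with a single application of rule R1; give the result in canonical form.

Answer: m ∧ q ∧ q ∧ r(m ∧ m, s(q), m ∨ q ∨ q) ∨ m ∧ q ∧ q ∧ r(m ∧ m, s(q), m ∨ q ∨ q) ∨ m ∧ r(m ∧ m, s(q), m ∨ q ∨ q) ∨ q ∧ r(m ∧ m, s(q), m ∧ m ∧ q) ∨ s(s(m ∨ m ∨ q))

Derivation:
Canonical form:  m ∧ q ∧ q ∧ r(m ∧ m, s(q), m ∨ q ∨ q) ∨ m ∧ q ∧ q ∧ r(m ∧ m, s(q), m ∨ q ∨ q) ∨ m ∧ r(m ∧ m, s(q), m ∨ q ∨ q) ∨ q ∧ r(m ∧ m, s(q), m ∨ q ∨ q ∨ q ∨ s(m)) ∨ s(s(m ∨ m ∨ q))
Apply R1:  consuming q, s(m);  w := m ∨ q ∨ q, y := m
The extension variable absorbs all remaining arguments, so the whole application is rewritten.
Giving:  m ∧ q ∧ q ∧ r(m ∧ m, s(q), m ∨ q ∨ q) ∨ m ∧ q ∧ q ∧ r(m ∧ m, s(q), m ∨ q ∨ q) ∨ m ∧ r(m ∧ m, s(q), m ∨ q ∨ q) ∨ q ∧ r(m ∧ m, s(q), m ∧ m ∧ q) ∨ s(s(m ∨ m ∨ q))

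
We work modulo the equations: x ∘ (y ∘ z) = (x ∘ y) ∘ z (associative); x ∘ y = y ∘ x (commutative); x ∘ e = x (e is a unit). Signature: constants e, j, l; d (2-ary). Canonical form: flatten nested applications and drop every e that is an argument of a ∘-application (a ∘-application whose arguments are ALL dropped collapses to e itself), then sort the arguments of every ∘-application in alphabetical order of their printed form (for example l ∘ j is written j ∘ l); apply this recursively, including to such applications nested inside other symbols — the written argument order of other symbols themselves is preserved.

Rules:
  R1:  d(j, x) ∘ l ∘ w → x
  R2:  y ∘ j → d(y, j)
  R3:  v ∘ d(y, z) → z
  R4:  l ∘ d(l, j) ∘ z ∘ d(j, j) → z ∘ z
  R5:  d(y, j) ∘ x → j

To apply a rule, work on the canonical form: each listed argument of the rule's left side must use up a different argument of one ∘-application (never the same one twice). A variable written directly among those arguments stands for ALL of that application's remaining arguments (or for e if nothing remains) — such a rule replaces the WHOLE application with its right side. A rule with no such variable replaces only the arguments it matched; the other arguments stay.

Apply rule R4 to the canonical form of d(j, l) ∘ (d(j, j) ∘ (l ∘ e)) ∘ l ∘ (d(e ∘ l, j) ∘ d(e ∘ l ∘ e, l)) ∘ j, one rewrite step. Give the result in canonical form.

Answer: d(j, l) ∘ d(j, l) ∘ d(l, l) ∘ d(l, l) ∘ j ∘ j ∘ l ∘ l

Derivation:
Canonical form:  d(j, j) ∘ d(j, l) ∘ d(l, j) ∘ d(l, l) ∘ j ∘ l ∘ l
Match R4:  consume d(j, j), d(l, j), l;  z := d(j, l) ∘ d(l, l) ∘ j ∘ l
Every leftover argument binds to the variable; the entire application is replaced.
Giving:  d(j, l) ∘ d(j, l) ∘ d(l, l) ∘ d(l, l) ∘ j ∘ j ∘ l ∘ l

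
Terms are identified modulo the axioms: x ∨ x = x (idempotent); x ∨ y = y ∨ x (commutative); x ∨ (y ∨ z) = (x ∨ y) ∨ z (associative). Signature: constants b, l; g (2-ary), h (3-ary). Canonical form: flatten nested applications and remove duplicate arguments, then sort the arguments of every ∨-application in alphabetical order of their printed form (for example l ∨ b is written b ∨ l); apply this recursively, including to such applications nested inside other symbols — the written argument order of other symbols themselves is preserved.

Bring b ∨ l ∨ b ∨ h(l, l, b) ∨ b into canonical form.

Answer: b ∨ h(l, l, b) ∨ l

Derivation:
Idempotence:  drop duplicate b, b
Sort arguments:  b ∨ h(l, l, b) ∨ l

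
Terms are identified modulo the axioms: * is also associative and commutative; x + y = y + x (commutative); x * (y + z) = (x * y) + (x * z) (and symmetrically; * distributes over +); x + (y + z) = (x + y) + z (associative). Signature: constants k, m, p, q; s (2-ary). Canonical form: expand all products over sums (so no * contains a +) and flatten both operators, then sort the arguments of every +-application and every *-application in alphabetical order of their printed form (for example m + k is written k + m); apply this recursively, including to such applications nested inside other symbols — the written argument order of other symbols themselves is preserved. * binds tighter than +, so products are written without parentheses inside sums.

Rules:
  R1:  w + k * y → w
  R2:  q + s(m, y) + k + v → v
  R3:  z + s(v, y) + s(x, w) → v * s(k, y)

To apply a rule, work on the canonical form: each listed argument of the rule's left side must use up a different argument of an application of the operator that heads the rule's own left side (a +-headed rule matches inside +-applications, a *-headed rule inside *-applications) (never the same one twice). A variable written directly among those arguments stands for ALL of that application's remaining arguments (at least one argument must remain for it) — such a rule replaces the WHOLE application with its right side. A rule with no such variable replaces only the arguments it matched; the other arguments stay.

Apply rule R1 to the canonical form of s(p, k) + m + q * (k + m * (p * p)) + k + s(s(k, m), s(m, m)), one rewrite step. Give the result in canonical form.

Canonical form:  k + k * q + m + m * p * p * q + s(p, k) + s(s(k, m), s(m, m))
Apply R1:  consuming k * q;  w := k + m + m * p * p * q + s(p, k) + s(s(k, m), s(m, m)), y := q
The variable takes the whole remainder — replace the entire application.
Result:  k + m + m * p * p * q + s(p, k) + s(s(k, m), s(m, m))

Answer: k + m + m * p * p * q + s(p, k) + s(s(k, m), s(m, m))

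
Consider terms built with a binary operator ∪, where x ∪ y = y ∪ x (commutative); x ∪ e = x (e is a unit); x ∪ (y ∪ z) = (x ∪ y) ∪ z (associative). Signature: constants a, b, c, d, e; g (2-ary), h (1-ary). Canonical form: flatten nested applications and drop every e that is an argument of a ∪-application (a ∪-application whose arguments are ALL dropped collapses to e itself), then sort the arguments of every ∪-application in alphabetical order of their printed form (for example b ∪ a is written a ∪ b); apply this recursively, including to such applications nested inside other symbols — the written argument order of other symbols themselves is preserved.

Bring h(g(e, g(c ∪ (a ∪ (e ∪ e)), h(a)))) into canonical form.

Answer: h(g(e, g(a ∪ c, h(a))))

Derivation:
Descend into:  c ∪ (a ∪ (e ∪ e))
Un-nest:  c ∪ a ∪ e ∪ e
Drop the unit:  drop e (×2)
Order the arguments:  a ∪ c
Put back:  h(g(e, g(a ∪ c, h(a))))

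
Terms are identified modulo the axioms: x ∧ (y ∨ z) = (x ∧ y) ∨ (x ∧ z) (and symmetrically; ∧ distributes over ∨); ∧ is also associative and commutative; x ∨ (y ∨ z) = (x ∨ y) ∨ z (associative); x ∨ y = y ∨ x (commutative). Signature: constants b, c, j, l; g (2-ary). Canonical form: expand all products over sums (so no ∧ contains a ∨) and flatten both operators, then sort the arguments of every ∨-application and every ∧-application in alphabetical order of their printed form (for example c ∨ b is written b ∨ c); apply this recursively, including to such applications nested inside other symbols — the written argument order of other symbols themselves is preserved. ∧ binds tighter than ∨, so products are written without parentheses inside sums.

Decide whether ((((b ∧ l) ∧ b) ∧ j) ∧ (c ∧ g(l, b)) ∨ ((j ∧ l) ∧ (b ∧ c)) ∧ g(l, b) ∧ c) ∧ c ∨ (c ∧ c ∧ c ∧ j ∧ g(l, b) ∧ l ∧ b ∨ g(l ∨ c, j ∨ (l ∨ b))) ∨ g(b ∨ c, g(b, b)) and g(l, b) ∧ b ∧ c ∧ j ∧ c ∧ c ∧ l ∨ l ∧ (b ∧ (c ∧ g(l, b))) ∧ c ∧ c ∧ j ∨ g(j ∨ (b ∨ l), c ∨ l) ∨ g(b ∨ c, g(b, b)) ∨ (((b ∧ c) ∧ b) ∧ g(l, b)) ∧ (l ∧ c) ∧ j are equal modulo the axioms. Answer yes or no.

Answer: no — b ∧ b ∧ c ∧ c ∧ g(l, b) ∧ j ∧ l ∨ b ∧ c ∧ c ∧ c ∧ g(l, b) ∧ j ∧ l ∨ b ∧ c ∧ c ∧ c ∧ g(l, b) ∧ j ∧ l ∨ g(b ∨ c, g(b, b)) ∨ g(c ∨ l, b ∨ j ∨ l) vs b ∧ b ∧ c ∧ c ∧ g(l, b) ∧ j ∧ l ∨ b ∧ c ∧ c ∧ c ∧ g(l, b) ∧ j ∧ l ∨ b ∧ c ∧ c ∧ c ∧ g(l, b) ∧ j ∧ l ∨ g(b ∨ c, g(b, b)) ∨ g(b ∨ j ∨ l, c ∨ l)

Derivation:
Left:  ((((b ∧ l) ∧ b) ∧ j) ∧ (c ∧ g(l, b)) ∨ ((j ∧ l) ∧ (b ∧ c)) ∧ g(l, b) ∧ c) ∧ c ∨ (c ∧ c ∧ c ∧ j ∧ g(l, b) ∧ l ∧ b ∨ g(l ∨ c, j ∨ (l ∨ b))) ∨ g(b ∨ c, g(b, b))
  Expand:  b ∧ b ∧ c ∧ c ∧ g(l, b) ∧ j ∧ l ∨ b ∧ c ∧ c ∧ c ∧ g(l, b) ∧ j ∧ l ∨ b ∧ c ∧ c ∧ c ∧ g(l, b) ∧ j ∧ l ∨ g(c ∨ l, b ∨ j ∨ l) ∨ g(b ∨ c, g(b, b))
  Order the arguments:  b ∧ b ∧ c ∧ c ∧ g(l, b) ∧ j ∧ l ∨ b ∧ c ∧ c ∧ c ∧ g(l, b) ∧ j ∧ l ∨ b ∧ c ∧ c ∧ c ∧ g(l, b) ∧ j ∧ l ∨ g(b ∨ c, g(b, b)) ∨ g(c ∨ l, b ∨ j ∨ l)
Right:  g(l, b) ∧ b ∧ c ∧ j ∧ c ∧ c ∧ l ∨ l ∧ (b ∧ (c ∧ g(l, b))) ∧ c ∧ c ∧ j ∨ g(j ∨ (b ∨ l), c ∨ l) ∨ g(b ∨ c, g(b, b)) ∨ (((b ∧ c) ∧ b) ∧ g(l, b)) ∧ (l ∧ c) ∧ j
  Flatten:  b ∧ c ∧ c ∧ c ∧ g(l, b) ∧ j ∧ l ∨ b ∧ c ∧ c ∧ c ∧ g(l, b) ∧ j ∧ l ∨ g(b ∨ j ∨ l, c ∨ l) ∨ g(b ∨ c, g(b, b)) ∨ b ∧ b ∧ c ∧ c ∧ g(l, b) ∧ j ∧ l
  Order the arguments:  b ∧ b ∧ c ∧ c ∧ g(l, b) ∧ j ∧ l ∨ b ∧ c ∧ c ∧ c ∧ g(l, b) ∧ j ∧ l ∨ b ∧ c ∧ c ∧ c ∧ g(l, b) ∧ j ∧ l ∨ g(b ∨ c, g(b, b)) ∨ g(b ∨ j ∨ l, c ∨ l)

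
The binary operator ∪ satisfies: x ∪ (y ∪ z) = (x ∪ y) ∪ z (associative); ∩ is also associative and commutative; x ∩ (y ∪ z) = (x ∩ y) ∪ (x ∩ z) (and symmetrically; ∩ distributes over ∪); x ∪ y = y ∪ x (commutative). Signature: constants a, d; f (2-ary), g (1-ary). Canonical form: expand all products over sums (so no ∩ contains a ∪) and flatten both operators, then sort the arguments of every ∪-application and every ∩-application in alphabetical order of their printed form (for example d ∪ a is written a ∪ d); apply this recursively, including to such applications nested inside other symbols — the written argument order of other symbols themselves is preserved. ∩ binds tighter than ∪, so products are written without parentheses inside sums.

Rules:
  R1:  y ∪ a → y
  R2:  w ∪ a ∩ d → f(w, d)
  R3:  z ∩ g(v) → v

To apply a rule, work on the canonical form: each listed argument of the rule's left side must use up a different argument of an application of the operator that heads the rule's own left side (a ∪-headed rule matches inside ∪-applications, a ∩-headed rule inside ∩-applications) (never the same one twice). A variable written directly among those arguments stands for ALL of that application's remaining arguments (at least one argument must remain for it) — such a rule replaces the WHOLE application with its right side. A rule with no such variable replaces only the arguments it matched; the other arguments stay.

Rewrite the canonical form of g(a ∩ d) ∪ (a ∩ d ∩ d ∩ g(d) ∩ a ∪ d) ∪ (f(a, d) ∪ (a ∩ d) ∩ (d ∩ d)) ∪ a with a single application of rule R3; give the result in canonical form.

Answer: a ∪ a ∩ d ∩ d ∩ d ∪ d ∪ d ∪ f(a, d) ∪ g(a ∩ d)

Derivation:
Canonical form:  a ∪ a ∩ a ∩ d ∩ d ∩ g(d) ∪ a ∩ d ∩ d ∩ d ∪ d ∪ f(a, d) ∪ g(a ∩ d)
R3 matches:  uses g(d);  v := d, z := a ∩ a ∩ d ∩ d
The extension variable absorbs all remaining arguments, so the whole application is rewritten.
New term:  a ∪ a ∩ d ∩ d ∩ d ∪ d ∪ d ∪ f(a, d) ∪ g(a ∩ d)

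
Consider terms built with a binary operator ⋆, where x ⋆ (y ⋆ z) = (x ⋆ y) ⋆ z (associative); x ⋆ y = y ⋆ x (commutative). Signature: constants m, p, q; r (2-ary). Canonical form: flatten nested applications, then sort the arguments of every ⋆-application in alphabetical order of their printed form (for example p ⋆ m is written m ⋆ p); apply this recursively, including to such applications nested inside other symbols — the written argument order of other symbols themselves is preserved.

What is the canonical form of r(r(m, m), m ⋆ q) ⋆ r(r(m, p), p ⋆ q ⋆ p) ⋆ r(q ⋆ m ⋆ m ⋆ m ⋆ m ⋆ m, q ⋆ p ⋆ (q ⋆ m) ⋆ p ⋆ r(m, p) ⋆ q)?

Answer: r(m ⋆ m ⋆ m ⋆ m ⋆ m ⋆ q, m ⋆ p ⋆ p ⋆ q ⋆ q ⋆ q ⋆ r(m, p)) ⋆ r(r(m, m), m ⋆ q) ⋆ r(r(m, p), p ⋆ p ⋆ q)

Derivation:
Inside:  r(r(m, p), p ⋆ q ⋆ p)  →  r(r(m, p), p ⋆ p ⋆ q)
Inside:  r(q ⋆ m ⋆ m ⋆ m ⋆ m ⋆ m, q ⋆ p ⋆ (q ⋆ m) ⋆ p ⋆ r(m, p) ⋆ q)  →  r(m ⋆ m ⋆ m ⋆ m ⋆ m ⋆ q, m ⋆ p ⋆ p ⋆ q ⋆ q ⋆ q ⋆ r(m, p))
Sort:  r(m ⋆ m ⋆ m ⋆ m ⋆ m ⋆ q, m ⋆ p ⋆ p ⋆ q ⋆ q ⋆ q ⋆ r(m, p)) ⋆ r(r(m, m), m ⋆ q) ⋆ r(r(m, p), p ⋆ p ⋆ q)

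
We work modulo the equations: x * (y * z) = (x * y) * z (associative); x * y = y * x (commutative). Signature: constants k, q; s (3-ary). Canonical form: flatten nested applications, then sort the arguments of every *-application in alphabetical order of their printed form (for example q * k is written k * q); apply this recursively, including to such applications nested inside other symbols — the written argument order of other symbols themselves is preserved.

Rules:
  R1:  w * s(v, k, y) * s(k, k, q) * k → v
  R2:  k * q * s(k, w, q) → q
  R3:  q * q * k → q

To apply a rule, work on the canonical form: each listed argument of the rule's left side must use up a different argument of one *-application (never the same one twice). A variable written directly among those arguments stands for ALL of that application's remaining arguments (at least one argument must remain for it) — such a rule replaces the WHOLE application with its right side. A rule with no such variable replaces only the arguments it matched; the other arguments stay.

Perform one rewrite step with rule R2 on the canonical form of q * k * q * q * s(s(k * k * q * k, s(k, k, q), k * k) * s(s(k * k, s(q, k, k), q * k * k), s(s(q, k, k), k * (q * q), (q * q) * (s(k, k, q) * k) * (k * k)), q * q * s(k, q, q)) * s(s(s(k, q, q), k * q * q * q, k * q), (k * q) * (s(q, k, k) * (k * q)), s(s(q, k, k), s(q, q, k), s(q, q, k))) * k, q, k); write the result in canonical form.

Answer: k * q * q * q * s(k * s(k * k * k * q, s(k, k, q), k * k) * s(s(k * k, s(q, k, k), k * k * q), s(s(q, k, k), k * q * q, k * k * q * q), q * q * s(k, q, q)) * s(s(s(k, q, q), k * q * q * q, k * q), k * k * q * q * s(q, k, k), s(s(q, k, k), s(q, q, k), s(q, q, k))), q, k)

Derivation:
Canonical form:  k * q * q * q * s(k * s(k * k * k * q, s(k, k, q), k * k) * s(s(k * k, s(q, k, k), k * k * q), s(s(q, k, k), k * q * q, k * k * k * q * q * s(k, k, q)), q * q * s(k, q, q)) * s(s(s(k, q, q), k * q * q * q, k * q), k * k * q * q * s(q, k, k), s(s(q, k, k), s(q, q, k), s(q, q, k))), q, k)
Match R2:  consume k, q, s(k, k, q);  w := k
New term:  k * q * q * q * s(k * s(k * k * k * q, s(k, k, q), k * k) * s(s(k * k, s(q, k, k), k * k * q), s(s(q, k, k), k * q * q, k * k * q * q), q * q * s(k, q, q)) * s(s(s(k, q, q), k * q * q * q, k * q), k * k * q * q * s(q, k, k), s(s(q, k, k), s(q, q, k), s(q, q, k))), q, k)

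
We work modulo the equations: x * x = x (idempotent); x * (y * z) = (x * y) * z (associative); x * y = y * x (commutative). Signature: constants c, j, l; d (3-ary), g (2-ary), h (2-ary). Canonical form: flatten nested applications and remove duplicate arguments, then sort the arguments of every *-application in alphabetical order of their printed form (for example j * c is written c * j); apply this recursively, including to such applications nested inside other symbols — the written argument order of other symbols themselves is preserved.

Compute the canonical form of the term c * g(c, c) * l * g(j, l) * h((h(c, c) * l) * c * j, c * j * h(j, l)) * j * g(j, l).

Inside:  h((h(c, c) * l) * c * j, c * j * h(j, l))  →  h(c * h(c, c) * j * l, c * h(j, l) * j)
Deduplicate:  drop duplicate g(j, l)
Sort arguments:  c * g(c, c) * g(j, l) * h(c * h(c, c) * j * l, c * h(j, l) * j) * j * l

Answer: c * g(c, c) * g(j, l) * h(c * h(c, c) * j * l, c * h(j, l) * j) * j * l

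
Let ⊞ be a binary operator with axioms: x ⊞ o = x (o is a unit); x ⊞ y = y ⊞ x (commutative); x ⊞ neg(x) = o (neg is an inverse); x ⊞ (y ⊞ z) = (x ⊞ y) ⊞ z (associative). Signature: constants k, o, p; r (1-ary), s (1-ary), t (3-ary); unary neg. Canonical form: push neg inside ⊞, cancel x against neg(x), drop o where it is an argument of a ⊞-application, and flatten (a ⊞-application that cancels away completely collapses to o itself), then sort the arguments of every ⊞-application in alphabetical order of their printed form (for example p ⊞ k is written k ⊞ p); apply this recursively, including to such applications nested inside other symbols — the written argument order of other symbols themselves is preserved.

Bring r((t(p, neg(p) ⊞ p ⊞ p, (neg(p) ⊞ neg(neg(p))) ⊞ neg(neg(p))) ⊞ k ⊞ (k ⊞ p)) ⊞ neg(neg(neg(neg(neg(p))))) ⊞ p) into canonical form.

Answer: r(k ⊞ k ⊞ p ⊞ t(p, p, p))

Derivation:
Work inside:  (t(p, neg(p) ⊞ p ⊞ p, (neg(p) ⊞ neg(neg(p))) ⊞ neg(neg(p))) ⊞ k ⊞ (k ⊞ p)) ⊞ neg(neg(neg(neg(neg(p))))) ⊞ p
Push neg inside:  distribute neg over ⊞ and collapse double neg
Collect terms:  t(p, p, p) ⊞ k ⊞ k ⊞ p
Order the arguments:  k ⊞ k ⊞ p ⊞ t(p, p, p)
Rebuild:  r(k ⊞ k ⊞ p ⊞ t(p, p, p))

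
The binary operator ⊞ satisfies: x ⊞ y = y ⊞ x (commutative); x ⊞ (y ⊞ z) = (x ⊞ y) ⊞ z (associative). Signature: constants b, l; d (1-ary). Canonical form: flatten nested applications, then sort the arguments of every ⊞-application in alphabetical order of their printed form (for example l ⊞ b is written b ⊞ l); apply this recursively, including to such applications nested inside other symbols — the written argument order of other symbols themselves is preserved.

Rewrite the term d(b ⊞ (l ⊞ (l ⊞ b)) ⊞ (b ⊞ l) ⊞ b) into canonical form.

Descend into:  b ⊞ (l ⊞ (l ⊞ b)) ⊞ (b ⊞ l) ⊞ b
Merge nested applications:  b ⊞ l ⊞ l ⊞ b ⊞ b ⊞ l ⊞ b
Sort:  b ⊞ b ⊞ b ⊞ b ⊞ l ⊞ l ⊞ l
Put back:  d(b ⊞ b ⊞ b ⊞ b ⊞ l ⊞ l ⊞ l)

Answer: d(b ⊞ b ⊞ b ⊞ b ⊞ l ⊞ l ⊞ l)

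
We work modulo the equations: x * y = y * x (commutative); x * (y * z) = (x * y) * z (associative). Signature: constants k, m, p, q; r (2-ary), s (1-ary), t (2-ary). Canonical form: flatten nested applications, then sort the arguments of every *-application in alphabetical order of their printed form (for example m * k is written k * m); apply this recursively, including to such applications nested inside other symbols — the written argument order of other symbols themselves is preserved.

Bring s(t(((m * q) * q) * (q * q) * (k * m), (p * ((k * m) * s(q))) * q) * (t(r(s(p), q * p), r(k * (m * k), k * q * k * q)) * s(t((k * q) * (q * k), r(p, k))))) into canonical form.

Answer: s(s(t(k * k * q * q, r(p, k))) * t(k * m * m * q * q * q * q, k * m * p * q * s(q)) * t(r(s(p), p * q), r(k * k * m, k * k * q * q)))

Derivation:
Descend into:  t(((m * q) * q) * (q * q) * (k * m), (p * ((k * m) * s(q))) * q) * (t(r(s(p), q * p), r(k * (m * k), k * q * k * q)) * s(t((k * q) * (q * k), r(p, k))))
Un-nest:  t(((m * q) * q) * (q * q) * (k * m), (p * ((k * m) * s(q))) * q) * t(r(s(p), q * p), r(k * (m * k), k * q * k * q)) * s(t((k * q) * (q * k), r(p, k)))
Inside:  t(((m * q) * q) * (q * q) * (k * m), (p * ((k * m) * s(q))) * q)  →  t(k * m * m * q * q * q * q, k * m * p * q * s(q))
Simplify inside:  t(r(s(p), q * p), r(k * (m * k), k * q * k * q))  →  t(r(s(p), p * q), r(k * k * m, k * k * q * q))
Inside:  s(t((k * q) * (q * k), r(p, k)))  →  s(t(k * k * q * q, r(p, k)))
Sort arguments:  s(t(k * k * q * q, r(p, k))) * t(k * m * m * q * q * q * q, k * m * p * q * s(q)) * t(r(s(p), p * q), r(k * k * m, k * k * q * q))
Rebuild:  s(s(t(k * k * q * q, r(p, k))) * t(k * m * m * q * q * q * q, k * m * p * q * s(q)) * t(r(s(p), p * q), r(k * k * m, k * k * q * q)))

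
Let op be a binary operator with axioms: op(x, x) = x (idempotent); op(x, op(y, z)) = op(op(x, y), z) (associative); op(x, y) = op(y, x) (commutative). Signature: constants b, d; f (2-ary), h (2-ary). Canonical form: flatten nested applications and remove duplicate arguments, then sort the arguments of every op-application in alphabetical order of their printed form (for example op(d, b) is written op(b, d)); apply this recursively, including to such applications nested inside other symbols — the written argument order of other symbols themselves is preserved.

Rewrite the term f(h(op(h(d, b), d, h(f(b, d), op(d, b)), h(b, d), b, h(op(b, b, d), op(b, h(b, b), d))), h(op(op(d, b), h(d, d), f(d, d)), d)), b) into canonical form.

Answer: f(h(op(b, d, h(b, d), h(d, b), h(f(b, d), op(b, d)), h(op(b, d), op(b, d, h(b, b)))), h(op(b, d, f(d, d), h(d, d)), d)), b)

Derivation:
Work inside:  op(h(d, b), d, h(f(b, d), op(d, b)), h(b, d), b, h(op(b, b, d), op(b, h(b, b), d)))
Canonicalize subterm:  h(f(b, d), op(d, b))  →  h(f(b, d), op(b, d))
Canonicalize subterm:  h(op(b, b, d), op(b, h(b, b), d))  →  h(op(b, d), op(b, d, h(b, b)))
Sort:  op(b, d, h(b, d), h(d, b), h(f(b, d), op(b, d)), h(op(b, d), op(b, d, h(b, b))))
Put back:  f(h(op(b, d, h(b, d), h(d, b), h(f(b, d), op(b, d)), h(op(b, d), op(b, d, h(b, b)))), h(op(b, d, f(d, d), h(d, d)), d)), b)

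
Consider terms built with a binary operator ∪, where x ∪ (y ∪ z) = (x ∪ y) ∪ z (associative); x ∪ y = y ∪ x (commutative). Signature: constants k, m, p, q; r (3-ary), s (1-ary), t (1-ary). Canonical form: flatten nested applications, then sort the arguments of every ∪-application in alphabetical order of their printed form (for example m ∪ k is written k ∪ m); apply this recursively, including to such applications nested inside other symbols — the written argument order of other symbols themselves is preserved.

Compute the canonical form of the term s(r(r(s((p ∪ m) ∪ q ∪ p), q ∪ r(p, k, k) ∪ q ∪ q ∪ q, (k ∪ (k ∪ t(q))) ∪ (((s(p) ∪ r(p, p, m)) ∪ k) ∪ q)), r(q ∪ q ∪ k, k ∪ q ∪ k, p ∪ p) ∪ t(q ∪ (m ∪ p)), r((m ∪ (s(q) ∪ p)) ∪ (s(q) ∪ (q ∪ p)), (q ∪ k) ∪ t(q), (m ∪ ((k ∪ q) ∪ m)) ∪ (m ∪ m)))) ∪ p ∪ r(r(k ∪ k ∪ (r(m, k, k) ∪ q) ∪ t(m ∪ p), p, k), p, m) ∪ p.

Inside:  s(r(r(s((p ∪ m) ∪ q ∪ p), q ∪ r(p, k, k) ∪ q ∪ q ∪ q, (k ∪ (k ∪ t(q))) ∪ (((s(p) ∪ r(p, p, m)) ∪ k) ∪ q)), r(q ∪ q ∪ k, k ∪ q ∪ k, p ∪ p) ∪ t(q ∪ (m ∪ p)), r((m ∪ (s(q) ∪ p)) ∪ (s(q) ∪ (q ∪ p)), (q ∪ k) ∪ t(q), (m ∪ ((k ∪ q) ∪ m)) ∪ (m ∪ m))))  →  s(r(r(s(m ∪ p ∪ p ∪ q), q ∪ q ∪ q ∪ q ∪ r(p, k, k), k ∪ k ∪ k ∪ q ∪ r(p, p, m) ∪ s(p) ∪ t(q)), r(k ∪ q ∪ q, k ∪ k ∪ q, p ∪ p) ∪ t(m ∪ p ∪ q), r(m ∪ p ∪ p ∪ q ∪ s(q) ∪ s(q), k ∪ q ∪ t(q), k ∪ m ∪ m ∪ m ∪ m ∪ q)))
Canonicalize subterm:  r(r(k ∪ k ∪ (r(m, k, k) ∪ q) ∪ t(m ∪ p), p, k), p, m)  →  r(r(k ∪ k ∪ q ∪ r(m, k, k) ∪ t(m ∪ p), p, k), p, m)
Sort:  p ∪ p ∪ r(r(k ∪ k ∪ q ∪ r(m, k, k) ∪ t(m ∪ p), p, k), p, m) ∪ s(r(r(s(m ∪ p ∪ p ∪ q), q ∪ q ∪ q ∪ q ∪ r(p, k, k), k ∪ k ∪ k ∪ q ∪ r(p, p, m) ∪ s(p) ∪ t(q)), r(k ∪ q ∪ q, k ∪ k ∪ q, p ∪ p) ∪ t(m ∪ p ∪ q), r(m ∪ p ∪ p ∪ q ∪ s(q) ∪ s(q), k ∪ q ∪ t(q), k ∪ m ∪ m ∪ m ∪ m ∪ q)))

Answer: p ∪ p ∪ r(r(k ∪ k ∪ q ∪ r(m, k, k) ∪ t(m ∪ p), p, k), p, m) ∪ s(r(r(s(m ∪ p ∪ p ∪ q), q ∪ q ∪ q ∪ q ∪ r(p, k, k), k ∪ k ∪ k ∪ q ∪ r(p, p, m) ∪ s(p) ∪ t(q)), r(k ∪ q ∪ q, k ∪ k ∪ q, p ∪ p) ∪ t(m ∪ p ∪ q), r(m ∪ p ∪ p ∪ q ∪ s(q) ∪ s(q), k ∪ q ∪ t(q), k ∪ m ∪ m ∪ m ∪ m ∪ q)))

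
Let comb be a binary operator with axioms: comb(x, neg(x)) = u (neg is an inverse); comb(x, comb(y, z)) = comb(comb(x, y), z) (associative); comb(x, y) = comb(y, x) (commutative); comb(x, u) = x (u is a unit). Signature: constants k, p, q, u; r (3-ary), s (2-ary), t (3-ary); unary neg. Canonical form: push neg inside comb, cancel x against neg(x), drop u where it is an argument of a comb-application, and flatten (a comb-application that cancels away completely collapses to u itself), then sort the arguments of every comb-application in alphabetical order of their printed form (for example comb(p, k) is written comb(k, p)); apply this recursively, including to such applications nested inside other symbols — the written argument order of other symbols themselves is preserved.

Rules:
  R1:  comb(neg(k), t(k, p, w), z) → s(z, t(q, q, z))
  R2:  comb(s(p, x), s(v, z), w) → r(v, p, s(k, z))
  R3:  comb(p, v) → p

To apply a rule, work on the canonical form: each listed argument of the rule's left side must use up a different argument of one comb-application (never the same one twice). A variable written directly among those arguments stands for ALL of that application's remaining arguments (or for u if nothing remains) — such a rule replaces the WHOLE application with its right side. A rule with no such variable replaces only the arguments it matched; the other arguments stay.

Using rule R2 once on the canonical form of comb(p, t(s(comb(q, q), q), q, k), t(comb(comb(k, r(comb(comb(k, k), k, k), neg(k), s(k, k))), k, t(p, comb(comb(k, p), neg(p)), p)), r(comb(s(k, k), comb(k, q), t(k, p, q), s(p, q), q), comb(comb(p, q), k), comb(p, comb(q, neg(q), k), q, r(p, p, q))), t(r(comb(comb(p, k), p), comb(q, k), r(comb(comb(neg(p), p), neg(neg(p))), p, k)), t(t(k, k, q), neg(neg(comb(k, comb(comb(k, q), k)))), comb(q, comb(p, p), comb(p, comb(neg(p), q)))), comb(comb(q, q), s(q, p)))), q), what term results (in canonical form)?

Canonical form:  comb(p, q, t(comb(k, k, r(comb(k, k, k, k), neg(k), s(k, k)), t(p, k, p)), r(comb(k, q, q, s(k, k), s(p, q), t(k, p, q)), comb(k, p, q), comb(k, p, q, r(p, p, q))), t(r(comb(k, p, p), comb(k, q), r(p, p, k)), t(t(k, k, q), comb(k, k, k, q), comb(p, p, q, q)), comb(q, q, s(q, p)))), t(s(comb(q, q), q), q, k))
Match R2:  consume s(k, k), s(p, q);  v := k, w := comb(k, q, q, t(k, p, q)), x := q, z := k
The extension variable absorbs all remaining arguments, so the whole application is rewritten.
New term:  comb(p, q, t(comb(k, k, r(comb(k, k, k, k), neg(k), s(k, k)), t(p, k, p)), r(r(k, p, s(k, k)), comb(k, p, q), comb(k, p, q, r(p, p, q))), t(r(comb(k, p, p), comb(k, q), r(p, p, k)), t(t(k, k, q), comb(k, k, k, q), comb(p, p, q, q)), comb(q, q, s(q, p)))), t(s(comb(q, q), q), q, k))

Answer: comb(p, q, t(comb(k, k, r(comb(k, k, k, k), neg(k), s(k, k)), t(p, k, p)), r(r(k, p, s(k, k)), comb(k, p, q), comb(k, p, q, r(p, p, q))), t(r(comb(k, p, p), comb(k, q), r(p, p, k)), t(t(k, k, q), comb(k, k, k, q), comb(p, p, q, q)), comb(q, q, s(q, p)))), t(s(comb(q, q), q), q, k))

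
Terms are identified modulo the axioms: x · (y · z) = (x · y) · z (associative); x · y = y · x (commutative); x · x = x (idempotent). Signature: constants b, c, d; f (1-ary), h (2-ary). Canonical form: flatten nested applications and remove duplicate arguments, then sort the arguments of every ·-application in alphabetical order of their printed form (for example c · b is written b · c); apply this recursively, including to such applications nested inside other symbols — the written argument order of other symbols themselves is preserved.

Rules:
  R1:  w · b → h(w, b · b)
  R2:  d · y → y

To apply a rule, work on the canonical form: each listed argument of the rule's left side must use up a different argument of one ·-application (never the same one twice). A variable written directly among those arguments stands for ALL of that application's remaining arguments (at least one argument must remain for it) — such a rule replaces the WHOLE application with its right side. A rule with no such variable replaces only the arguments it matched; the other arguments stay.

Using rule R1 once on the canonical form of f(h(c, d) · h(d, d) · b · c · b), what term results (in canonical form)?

Canonical form:  f(b · c · h(c, d) · h(d, d))
Match R1:  consume b;  w := c · h(c, d) · h(d, d)
The variable takes the whole remainder — replace the entire application.
Giving:  f(h(c · h(c, d) · h(d, d), b))

Answer: f(h(c · h(c, d) · h(d, d), b))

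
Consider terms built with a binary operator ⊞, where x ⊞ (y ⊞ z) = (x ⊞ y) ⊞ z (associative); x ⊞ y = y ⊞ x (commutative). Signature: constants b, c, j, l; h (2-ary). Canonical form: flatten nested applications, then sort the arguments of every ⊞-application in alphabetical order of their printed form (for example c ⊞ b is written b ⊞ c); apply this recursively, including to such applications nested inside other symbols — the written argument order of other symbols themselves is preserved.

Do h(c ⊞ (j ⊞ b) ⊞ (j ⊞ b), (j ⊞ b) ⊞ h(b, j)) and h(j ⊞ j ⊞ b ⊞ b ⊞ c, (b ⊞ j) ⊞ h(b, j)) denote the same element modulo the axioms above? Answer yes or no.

Answer: yes — both canonical forms are h(b ⊞ b ⊞ c ⊞ j ⊞ j, b ⊞ h(b, j) ⊞ j)

Derivation:
Left:  h(c ⊞ (j ⊞ b) ⊞ (j ⊞ b), (j ⊞ b) ⊞ h(b, j))
  Focus inside:  c ⊞ (j ⊞ b) ⊞ (j ⊞ b)
  Merge nested applications:  c ⊞ j ⊞ b ⊞ j ⊞ b
  Sort arguments:  b ⊞ b ⊞ c ⊞ j ⊞ j
  Put back:  h(b ⊞ b ⊞ c ⊞ j ⊞ j, b ⊞ h(b, j) ⊞ j)
Right:  h(j ⊞ j ⊞ b ⊞ b ⊞ c, (b ⊞ j) ⊞ h(b, j))
  Descend into:  (b ⊞ j) ⊞ h(b, j)
  Flatten:  b ⊞ j ⊞ h(b, j)
  Order the arguments:  b ⊞ h(b, j) ⊞ j
  Put back:  h(b ⊞ b ⊞ c ⊞ j ⊞ j, b ⊞ h(b, j) ⊞ j)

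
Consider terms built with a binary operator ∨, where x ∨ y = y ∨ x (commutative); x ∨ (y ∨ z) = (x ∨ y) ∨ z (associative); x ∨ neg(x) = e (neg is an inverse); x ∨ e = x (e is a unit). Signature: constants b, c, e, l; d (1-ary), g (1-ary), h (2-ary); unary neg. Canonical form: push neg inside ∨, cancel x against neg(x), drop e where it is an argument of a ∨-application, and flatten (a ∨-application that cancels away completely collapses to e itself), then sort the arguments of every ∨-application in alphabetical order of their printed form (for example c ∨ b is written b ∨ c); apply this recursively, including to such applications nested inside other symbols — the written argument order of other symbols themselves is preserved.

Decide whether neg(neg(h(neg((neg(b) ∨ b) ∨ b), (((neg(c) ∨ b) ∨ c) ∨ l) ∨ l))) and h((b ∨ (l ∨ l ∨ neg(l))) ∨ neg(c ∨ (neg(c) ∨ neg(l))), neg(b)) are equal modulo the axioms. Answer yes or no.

Left:  neg(neg(h(neg((neg(b) ∨ b) ∨ b), (((neg(c) ∨ b) ∨ c) ∨ l) ∨ l)))
  Push neg inside:  distribute neg over ∨ and collapse double neg
  Combine occurrences:  h(neg(b), b ∨ l ∨ l)
Right:  h((b ∨ (l ∨ l ∨ neg(l))) ∨ neg(c ∨ (neg(c) ∨ neg(l))), neg(b))
  Work inside:  (b ∨ (l ∨ l ∨ neg(l))) ∨ neg(c ∨ (neg(c) ∨ neg(l)))
  Push neg inside:  distribute neg over ∨ and collapse double neg
  Cancel inverse pairs:  c cancels
  Combine occurrences:  b ∨ l ∨ l
  Reassemble:  h(b ∨ l ∨ l, neg(b))

Answer: no — h(neg(b), b ∨ l ∨ l) vs h(b ∨ l ∨ l, neg(b))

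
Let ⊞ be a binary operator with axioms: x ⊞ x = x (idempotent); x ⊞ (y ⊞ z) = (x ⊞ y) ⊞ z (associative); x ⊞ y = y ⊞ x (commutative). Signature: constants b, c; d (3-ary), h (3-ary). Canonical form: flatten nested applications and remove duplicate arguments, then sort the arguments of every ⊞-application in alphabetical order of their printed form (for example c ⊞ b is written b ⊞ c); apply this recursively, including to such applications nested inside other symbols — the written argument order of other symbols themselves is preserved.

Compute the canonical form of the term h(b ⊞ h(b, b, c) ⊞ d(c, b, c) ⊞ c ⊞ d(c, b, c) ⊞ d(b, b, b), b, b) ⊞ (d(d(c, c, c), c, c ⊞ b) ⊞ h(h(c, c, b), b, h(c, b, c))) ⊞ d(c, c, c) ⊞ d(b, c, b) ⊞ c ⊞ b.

Merge nested applications:  h(b ⊞ h(b, b, c) ⊞ d(c, b, c) ⊞ c ⊞ d(c, b, c) ⊞ d(b, b, b), b, b) ⊞ d(d(c, c, c), c, c ⊞ b) ⊞ h(h(c, c, b), b, h(c, b, c)) ⊞ d(c, c, c) ⊞ d(b, c, b) ⊞ c ⊞ b
Canonicalize subterm:  h(b ⊞ h(b, b, c) ⊞ d(c, b, c) ⊞ c ⊞ d(c, b, c) ⊞ d(b, b, b), b, b)  →  h(b ⊞ c ⊞ d(b, b, b) ⊞ d(c, b, c) ⊞ h(b, b, c), b, b)
Simplify inside:  d(d(c, c, c), c, c ⊞ b)  →  d(d(c, c, c), c, b ⊞ c)
Order the arguments:  b ⊞ c ⊞ d(b, c, b) ⊞ d(c, c, c) ⊞ d(d(c, c, c), c, b ⊞ c) ⊞ h(b ⊞ c ⊞ d(b, b, b) ⊞ d(c, b, c) ⊞ h(b, b, c), b, b) ⊞ h(h(c, c, b), b, h(c, b, c))

Answer: b ⊞ c ⊞ d(b, c, b) ⊞ d(c, c, c) ⊞ d(d(c, c, c), c, b ⊞ c) ⊞ h(b ⊞ c ⊞ d(b, b, b) ⊞ d(c, b, c) ⊞ h(b, b, c), b, b) ⊞ h(h(c, c, b), b, h(c, b, c))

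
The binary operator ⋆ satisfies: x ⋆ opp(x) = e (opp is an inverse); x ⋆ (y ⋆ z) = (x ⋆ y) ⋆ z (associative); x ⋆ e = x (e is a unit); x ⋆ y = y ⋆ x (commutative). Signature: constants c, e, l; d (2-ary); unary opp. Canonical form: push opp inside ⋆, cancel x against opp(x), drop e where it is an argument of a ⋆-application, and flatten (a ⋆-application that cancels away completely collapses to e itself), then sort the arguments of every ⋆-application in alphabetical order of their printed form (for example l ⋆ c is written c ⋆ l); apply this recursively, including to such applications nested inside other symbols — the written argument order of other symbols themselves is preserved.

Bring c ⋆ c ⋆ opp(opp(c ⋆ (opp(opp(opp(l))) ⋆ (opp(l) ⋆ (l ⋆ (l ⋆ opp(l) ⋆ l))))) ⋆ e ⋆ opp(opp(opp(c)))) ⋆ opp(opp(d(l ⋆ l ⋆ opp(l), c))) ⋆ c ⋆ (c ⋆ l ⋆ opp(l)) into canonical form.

Answer: c ⋆ c ⋆ c ⋆ c ⋆ c ⋆ c ⋆ d(l, c)

Derivation:
Push opp inside:  distribute opp over ⋆ and collapse double opp
Inverses cancel:  l cancels
Combine occurrences:  c ⋆ c ⋆ c ⋆ c ⋆ c ⋆ c ⋆ d(l, c)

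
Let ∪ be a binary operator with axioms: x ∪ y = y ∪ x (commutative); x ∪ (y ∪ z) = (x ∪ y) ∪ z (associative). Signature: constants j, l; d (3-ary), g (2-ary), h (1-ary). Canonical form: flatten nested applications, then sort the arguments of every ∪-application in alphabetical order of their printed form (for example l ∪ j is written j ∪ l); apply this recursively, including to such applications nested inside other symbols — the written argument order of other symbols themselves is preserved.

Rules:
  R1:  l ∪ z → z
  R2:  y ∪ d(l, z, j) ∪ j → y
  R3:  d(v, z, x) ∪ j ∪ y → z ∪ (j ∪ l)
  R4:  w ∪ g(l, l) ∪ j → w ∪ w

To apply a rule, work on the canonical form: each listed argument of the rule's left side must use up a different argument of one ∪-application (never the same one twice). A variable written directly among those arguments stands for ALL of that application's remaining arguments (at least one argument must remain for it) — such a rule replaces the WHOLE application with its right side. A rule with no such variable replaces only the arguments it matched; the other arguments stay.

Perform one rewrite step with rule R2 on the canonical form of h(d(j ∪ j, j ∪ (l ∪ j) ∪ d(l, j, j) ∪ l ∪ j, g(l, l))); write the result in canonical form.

Answer: h(d(j ∪ j, j ∪ j ∪ l ∪ l, g(l, l)))

Derivation:
Canonical form:  h(d(j ∪ j, d(l, j, j) ∪ j ∪ j ∪ j ∪ l ∪ l, g(l, l)))
R2 matches:  uses d(l, j, j), j;  y := j ∪ j ∪ l ∪ l, z := j
The variable takes the whole remainder — replace the entire application.
Giving:  h(d(j ∪ j, j ∪ j ∪ l ∪ l, g(l, l)))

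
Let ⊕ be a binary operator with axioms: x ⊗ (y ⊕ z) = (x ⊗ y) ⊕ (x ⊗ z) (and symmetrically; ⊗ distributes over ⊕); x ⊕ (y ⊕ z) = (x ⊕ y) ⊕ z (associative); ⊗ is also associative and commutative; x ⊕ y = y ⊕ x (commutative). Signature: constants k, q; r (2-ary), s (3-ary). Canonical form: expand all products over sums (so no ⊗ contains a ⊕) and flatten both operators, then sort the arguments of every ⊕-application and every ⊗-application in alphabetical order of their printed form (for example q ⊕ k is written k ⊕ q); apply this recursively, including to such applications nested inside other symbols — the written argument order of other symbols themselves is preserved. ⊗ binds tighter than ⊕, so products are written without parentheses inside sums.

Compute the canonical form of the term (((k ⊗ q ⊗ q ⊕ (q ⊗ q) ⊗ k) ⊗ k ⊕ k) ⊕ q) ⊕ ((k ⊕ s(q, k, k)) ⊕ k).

Answer: k ⊕ k ⊕ k ⊕ k ⊗ k ⊗ q ⊗ q ⊕ k ⊗ k ⊗ q ⊗ q ⊕ q ⊕ s(q, k, k)

Derivation:
Expand products over sums:  k ⊗ k ⊗ q ⊗ q ⊕ k ⊗ k ⊗ q ⊗ q ⊕ k ⊕ q ⊕ k ⊕ s(q, k, k) ⊕ k
Sort:  k ⊕ k ⊕ k ⊕ k ⊗ k ⊗ q ⊗ q ⊕ k ⊗ k ⊗ q ⊗ q ⊕ q ⊕ s(q, k, k)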